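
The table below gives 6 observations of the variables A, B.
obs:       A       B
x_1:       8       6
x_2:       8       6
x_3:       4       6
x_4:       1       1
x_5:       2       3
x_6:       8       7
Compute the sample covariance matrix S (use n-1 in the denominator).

Step 1 — column means:
  mean(A) = (8 + 8 + 4 + 1 + 2 + 8) / 6 = 31/6 = 5.1667
  mean(B) = (6 + 6 + 6 + 1 + 3 + 7) / 6 = 29/6 = 4.8333

Step 2 — sample covariance S[i,j] = (1/(n-1)) · Σ_k (x_{k,i} - mean_i) · (x_{k,j} - mean_j), with n-1 = 5.
  S[A,A] = ((2.8333)·(2.8333) + (2.8333)·(2.8333) + (-1.1667)·(-1.1667) + (-4.1667)·(-4.1667) + (-3.1667)·(-3.1667) + (2.8333)·(2.8333)) / 5 = 52.8333/5 = 10.5667
  S[A,B] = ((2.8333)·(1.1667) + (2.8333)·(1.1667) + (-1.1667)·(1.1667) + (-4.1667)·(-3.8333) + (-3.1667)·(-1.8333) + (2.8333)·(2.1667)) / 5 = 33.1667/5 = 6.6333
  S[B,B] = ((1.1667)·(1.1667) + (1.1667)·(1.1667) + (1.1667)·(1.1667) + (-3.8333)·(-3.8333) + (-1.8333)·(-1.8333) + (2.1667)·(2.1667)) / 5 = 26.8333/5 = 5.3667

S is symmetric (S[j,i] = S[i,j]). Assembling:

S = [[10.5667, 6.6333],
 [6.6333, 5.3667]]


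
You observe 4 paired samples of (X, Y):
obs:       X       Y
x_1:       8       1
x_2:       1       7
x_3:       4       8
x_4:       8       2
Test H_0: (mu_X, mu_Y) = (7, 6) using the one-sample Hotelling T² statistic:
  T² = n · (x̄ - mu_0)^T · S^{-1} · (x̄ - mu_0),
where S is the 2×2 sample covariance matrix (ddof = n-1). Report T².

Step 1 — sample mean vector:
  mean(X) = (8 + 1 + 4 + 8) / 4 = 21/4 = 5.25
  mean(Y) = (1 + 7 + 8 + 2) / 4 = 18/4 = 4.5
  x̄ = (5.25, 4.5),  deviation x̄ - mu_0 = (5.25, 4.5) - (7, 6) = (-1.75, -1.5).

Step 2 — sample covariance matrix, S[i,j] = (1/(n-1)) · Σ_k (x_{k,i} - mean_i) · (x_{k,j} - mean_j), divisor n-1 = 3:
  S[X,X] = ((2.75)·(2.75) + (-4.25)·(-4.25) + (-1.25)·(-1.25) + (2.75)·(2.75)) / 3 = 34.75/3 = 11.5833
  S[X,Y] = ((2.75)·(-3.5) + (-4.25)·(2.5) + (-1.25)·(3.5) + (2.75)·(-2.5)) / 3 = -31.5/3 = -10.5
  S[Y,Y] = ((-3.5)·(-3.5) + (2.5)·(2.5) + (3.5)·(3.5) + (-2.5)·(-2.5)) / 3 = 37/3 = 12.3333
  S = [[11.5833, -10.5],
 [-10.5, 12.3333]].

Step 3 — invert S. det(S) = 11.5833·12.3333 - (-10.5)² = 32.6111.
  S^{-1} = (1/det) · [[d, -b], [-b, a]] = [[0.3782, 0.322],
 [0.322, 0.3552]].

Step 4 — quadratic form (x̄ - mu_0)^T · S^{-1} · (x̄ - mu_0):
  S^{-1} · (x̄ - mu_0) = (-1.1448, -1.0963),
  (x̄ - mu_0)^T · [...] = (-1.75)·(-1.1448) + (-1.5)·(-1.0963) = 3.6478.

Step 5 — scale by n: T² = 4 · 3.6478 = 14.5911.

T² ≈ 14.5911


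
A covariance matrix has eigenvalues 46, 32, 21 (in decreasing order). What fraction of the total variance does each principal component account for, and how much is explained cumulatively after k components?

Step 1 — total variance = trace(Sigma) = Σ λ_i = 46 + 32 + 21 = 99.

Step 2 — fraction explained by component i = λ_i / Σ λ:
  PC1: 46/99 = 0.4646
  PC2: 32/99 = 0.3232
  PC3: 21/99 = 0.2121

Step 3 — cumulative fraction after k components = (λ_1 + ... + λ_k) / Σ λ:
  k = 1: 46/99 = 0.4646
  k = 2: (46 + 32)/99 = 78/99 = 0.7879
  k = 3: (46 + 32 + 21)/99 = 99/99 = 1

Summary (fraction, with percent):

explained: PC1 0.4646 (46.46%), PC2 0.3232 (32.32%), PC3 0.2121 (21.21%);  cumulative: 0.4646, 0.7879, 1


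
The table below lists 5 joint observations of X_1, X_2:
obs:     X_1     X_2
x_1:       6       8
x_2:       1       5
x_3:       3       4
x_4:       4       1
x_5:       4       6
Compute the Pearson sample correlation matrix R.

Step 1 — column means:
  mean(X_1) = (6 + 1 + 3 + 4 + 4) / 5 = 18/5 = 3.6
  mean(X_2) = (8 + 5 + 4 + 1 + 6) / 5 = 24/5 = 4.8

Step 2 — sample variances and covariances s[i,j] = (1/(n-1)) · Σ_k (x_{k,i} - mean_i) · (x_{k,j} - mean_j), with n-1 = 4:
  s[X_1,X_1] = ((2.4)·(2.4) + (-2.6)·(-2.6) + (-0.6)·(-0.6) + (0.4)·(0.4) + (0.4)·(0.4)) / 4 = 13.2/4 = 3.3
  s[X_1,X_2] = ((2.4)·(3.2) + (-2.6)·(0.2) + (-0.6)·(-0.8) + (0.4)·(-3.8) + (0.4)·(1.2)) / 4 = 6.6/4 = 1.65
  s[X_2,X_2] = ((3.2)·(3.2) + (0.2)·(0.2) + (-0.8)·(-0.8) + (-3.8)·(-3.8) + (1.2)·(1.2)) / 4 = 26.8/4 = 6.7
  Sample standard deviations s_i = √(s[i,i]):
  s(X_1) = √(3.3) = 1.8166
  s(X_2) = √(6.7) = 2.5884

Step 3 — r_{ij} = s_{ij} / (s_i · s_j):
  r[X_1,X_1] = 1 (diagonal).
  r[X_1,X_2] = 1.65 / (1.8166 · 2.5884) = 1.65 / 4.7021 = 0.3509
  r[X_2,X_2] = 1 (diagonal).

R is symmetric with unit diagonal. Assembling:

R = [[1, 0.3509],
 [0.3509, 1]]


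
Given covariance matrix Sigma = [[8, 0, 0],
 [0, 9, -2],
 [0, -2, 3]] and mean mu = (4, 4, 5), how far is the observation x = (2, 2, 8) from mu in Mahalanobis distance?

Step 1 — centre the observation: (x - mu) = (-2, -2, 3).

Step 2 — invert Sigma (cofactor / det for 3×3, or solve directly):
  Sigma^{-1} = [[0.125, 0, 0],
 [0, 0.1304, 0.087],
 [0, 0.087, 0.3913]].

Step 3 — form the quadratic (x - mu)^T · Sigma^{-1} · (x - mu):
  Sigma^{-1} · (x - mu) = (-0.25, 0, 1).
  (x - mu)^T · [Sigma^{-1} · (x - mu)] = (-2)·(-0.25) + (-2)·(0) + (3)·(1) = 3.5.

Step 4 — take square root: d = √(3.5) ≈ 1.8708.

d(x, mu) = √(3.5) ≈ 1.8708


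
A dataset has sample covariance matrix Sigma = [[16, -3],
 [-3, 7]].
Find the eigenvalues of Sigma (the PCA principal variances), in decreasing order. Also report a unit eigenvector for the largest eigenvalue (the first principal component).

Step 1 — characteristic polynomial of 2×2 Sigma:
  det(Sigma - λI) = λ² - trace · λ + det = 0.
  trace = 16 + 7 = 23, det = 16·7 - (-3)² = 103.
Step 2 — discriminant:
  Δ = trace² - 4·det = 529 - 412 = 117.
Step 3 — eigenvalues:
  λ = (trace ± √Δ)/2 = (23 ± 10.8167)/2,
  λ_1 = 16.9083,  λ_2 = 6.0917.

Step 4 — unit eigenvector for λ_1: solve (Sigma - λ_1 I)v = 0. First row:
  (16 - 16.9083)·v_x + (-3)·v_y = 0, i.e. (-0.9083)·v_x + (-3)·v_y = 0,
  so v ∝ (b, λ_1 - a) = (-3, 0.9083); multiply by -1 so the first entry is positive: u = (3, -0.9083).
  ||u|| = √((3)² + (-0.9083)²) = √(9.8251) ≈ 3.1345,
  v_1 = u/||u|| ≈ (0.9571, -0.2898) (||v_1|| = 1).

λ_1 = 16.9083,  λ_2 = 6.0917;  v_1 ≈ (0.9571, -0.2898)


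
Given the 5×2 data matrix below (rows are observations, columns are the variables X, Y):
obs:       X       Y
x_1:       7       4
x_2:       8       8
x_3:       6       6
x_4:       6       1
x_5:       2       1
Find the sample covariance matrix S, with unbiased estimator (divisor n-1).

Step 1 — column means:
  mean(X) = (7 + 8 + 6 + 6 + 2) / 5 = 29/5 = 5.8
  mean(Y) = (4 + 8 + 6 + 1 + 1) / 5 = 20/5 = 4

Step 2 — sample covariance S[i,j] = (1/(n-1)) · Σ_k (x_{k,i} - mean_i) · (x_{k,j} - mean_j), with n-1 = 4.
  S[X,X] = ((1.2)·(1.2) + (2.2)·(2.2) + (0.2)·(0.2) + (0.2)·(0.2) + (-3.8)·(-3.8)) / 4 = 20.8/4 = 5.2
  S[X,Y] = ((1.2)·(0) + (2.2)·(4) + (0.2)·(2) + (0.2)·(-3) + (-3.8)·(-3)) / 4 = 20/4 = 5
  S[Y,Y] = ((0)·(0) + (4)·(4) + (2)·(2) + (-3)·(-3) + (-3)·(-3)) / 4 = 38/4 = 9.5

S is symmetric (S[j,i] = S[i,j]). Assembling:

S = [[5.2, 5],
 [5, 9.5]]


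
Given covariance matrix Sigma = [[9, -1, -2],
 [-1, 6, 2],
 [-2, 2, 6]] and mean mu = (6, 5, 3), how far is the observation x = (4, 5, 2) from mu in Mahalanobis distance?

Step 1 — centre the observation: (x - mu) = (-2, 0, -1).

Step 2 — invert Sigma (cofactor / det for 3×3, or solve directly):
  Sigma^{-1} = [[0.1203, 0.0075, 0.0376],
 [0.0075, 0.188, -0.0602],
 [0.0376, -0.0602, 0.1992]].

Step 3 — form the quadratic (x - mu)^T · Sigma^{-1} · (x - mu):
  Sigma^{-1} · (x - mu) = (-0.2782, 0.0451, -0.2744).
  (x - mu)^T · [Sigma^{-1} · (x - mu)] = (-2)·(-0.2782) + (0)·(0.0451) + (-1)·(-0.2744) = 0.8308.

Step 4 — take square root: d = √(0.8308) ≈ 0.9115.

d(x, mu) = √(0.8308) ≈ 0.9115


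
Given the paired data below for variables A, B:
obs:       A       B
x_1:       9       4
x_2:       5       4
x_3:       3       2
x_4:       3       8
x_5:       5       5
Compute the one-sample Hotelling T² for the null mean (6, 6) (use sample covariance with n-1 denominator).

Step 1 — sample mean vector:
  mean(A) = (9 + 5 + 3 + 3 + 5) / 5 = 25/5 = 5
  mean(B) = (4 + 4 + 2 + 8 + 5) / 5 = 23/5 = 4.6
  x̄ = (5, 4.6),  deviation x̄ - mu_0 = (5, 4.6) - (6, 6) = (-1, -1.4).

Step 2 — sample covariance matrix, S[i,j] = (1/(n-1)) · Σ_k (x_{k,i} - mean_i) · (x_{k,j} - mean_j), divisor n-1 = 4:
  S[A,A] = ((4)·(4) + (0)·(0) + (-2)·(-2) + (-2)·(-2) + (0)·(0)) / 4 = 24/4 = 6
  S[A,B] = ((4)·(-0.6) + (0)·(-0.6) + (-2)·(-2.6) + (-2)·(3.4) + (0)·(0.4)) / 4 = -4/4 = -1
  S[B,B] = ((-0.6)·(-0.6) + (-0.6)·(-0.6) + (-2.6)·(-2.6) + (3.4)·(3.4) + (0.4)·(0.4)) / 4 = 19.2/4 = 4.8
  S = [[6, -1],
 [-1, 4.8]].

Step 3 — invert S. det(S) = 6·4.8 - (-1)² = 27.8.
  S^{-1} = (1/det) · [[d, -b], [-b, a]] = [[0.1727, 0.036],
 [0.036, 0.2158]].

Step 4 — quadratic form (x̄ - mu_0)^T · S^{-1} · (x̄ - mu_0):
  S^{-1} · (x̄ - mu_0) = (-0.223, -0.3381),
  (x̄ - mu_0)^T · [...] = (-1)·(-0.223) + (-1.4)·(-0.3381) = 0.6964.

Step 5 — scale by n: T² = 5 · 0.6964 = 3.482.

T² ≈ 3.482


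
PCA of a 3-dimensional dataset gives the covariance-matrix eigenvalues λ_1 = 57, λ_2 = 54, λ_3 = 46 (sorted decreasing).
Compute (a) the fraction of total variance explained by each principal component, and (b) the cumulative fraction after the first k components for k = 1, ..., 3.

Step 1 — total variance = trace(Sigma) = Σ λ_i = 57 + 54 + 46 = 157.

Step 2 — fraction explained by component i = λ_i / Σ λ:
  PC1: 57/157 = 0.3631
  PC2: 54/157 = 0.3439
  PC3: 46/157 = 0.293

Step 3 — cumulative fraction after k components = (λ_1 + ... + λ_k) / Σ λ:
  k = 1: 57/157 = 0.3631
  k = 2: (57 + 54)/157 = 111/157 = 0.707
  k = 3: (57 + 54 + 46)/157 = 157/157 = 1

Summary (fraction, with percent):

explained: PC1 0.3631 (36.31%), PC2 0.3439 (34.39%), PC3 0.293 (29.3%);  cumulative: 0.3631, 0.707, 1


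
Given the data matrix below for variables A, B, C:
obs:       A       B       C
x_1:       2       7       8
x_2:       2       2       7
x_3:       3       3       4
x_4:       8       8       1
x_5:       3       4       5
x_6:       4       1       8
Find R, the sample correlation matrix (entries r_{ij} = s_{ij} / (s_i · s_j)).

Step 1 — column means:
  mean(A) = (2 + 2 + 3 + 8 + 3 + 4) / 6 = 22/6 = 3.6667
  mean(B) = (7 + 2 + 3 + 8 + 4 + 1) / 6 = 25/6 = 4.1667
  mean(C) = (8 + 7 + 4 + 1 + 5 + 8) / 6 = 33/6 = 5.5

Step 2 — sample variances and covariances s[i,j] = (1/(n-1)) · Σ_k (x_{k,i} - mean_i) · (x_{k,j} - mean_j), with n-1 = 5:
  s[A,A] = ((-1.6667)·(-1.6667) + (-1.6667)·(-1.6667) + (-0.6667)·(-0.6667) + (4.3333)·(4.3333) + (-0.6667)·(-0.6667) + (0.3333)·(0.3333)) / 5 = 25.3333/5 = 5.0667
  s[A,B] = ((-1.6667)·(2.8333) + (-1.6667)·(-2.1667) + (-0.6667)·(-1.1667) + (4.3333)·(3.8333) + (-0.6667)·(-0.1667) + (0.3333)·(-3.1667)) / 5 = 15.3333/5 = 3.0667
  s[A,C] = ((-1.6667)·(2.5) + (-1.6667)·(1.5) + (-0.6667)·(-1.5) + (4.3333)·(-4.5) + (-0.6667)·(-0.5) + (0.3333)·(2.5)) / 5 = -24/5 = -4.8
  s[B,B] = ((2.8333)·(2.8333) + (-2.1667)·(-2.1667) + (-1.1667)·(-1.1667) + (3.8333)·(3.8333) + (-0.1667)·(-0.1667) + (-3.1667)·(-3.1667)) / 5 = 38.8333/5 = 7.7667
  s[B,C] = ((2.8333)·(2.5) + (-2.1667)·(1.5) + (-1.1667)·(-1.5) + (3.8333)·(-4.5) + (-0.1667)·(-0.5) + (-3.1667)·(2.5)) / 5 = -19.5/5 = -3.9
  s[C,C] = ((2.5)·(2.5) + (1.5)·(1.5) + (-1.5)·(-1.5) + (-4.5)·(-4.5) + (-0.5)·(-0.5) + (2.5)·(2.5)) / 5 = 37.5/5 = 7.5
  Sample standard deviations s_i = √(s[i,i]):
  s(A) = √(5.0667) = 2.2509
  s(B) = √(7.7667) = 2.7869
  s(C) = √(7.5) = 2.7386

Step 3 — r_{ij} = s_{ij} / (s_i · s_j):
  r[A,A] = 1 (diagonal).
  r[A,B] = 3.0667 / (2.2509 · 2.7869) = 3.0667 / 6.273 = 0.4889
  r[A,C] = -4.8 / (2.2509 · 2.7386) = -4.8 / 6.1644 = -0.7787
  r[B,B] = 1 (diagonal).
  r[B,C] = -3.9 / (2.7869 · 2.7386) = -3.9 / 7.6322 = -0.511
  r[C,C] = 1 (diagonal).

R is symmetric with unit diagonal. Assembling:

R = [[1, 0.4889, -0.7787],
 [0.4889, 1, -0.511],
 [-0.7787, -0.511, 1]]


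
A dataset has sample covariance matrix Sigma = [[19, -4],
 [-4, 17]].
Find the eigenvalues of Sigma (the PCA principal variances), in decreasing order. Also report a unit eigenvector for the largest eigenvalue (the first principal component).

Step 1 — characteristic polynomial of 2×2 Sigma:
  det(Sigma - λI) = λ² - trace · λ + det = 0.
  trace = 19 + 17 = 36, det = 19·17 - (-4)² = 307.
Step 2 — discriminant:
  Δ = trace² - 4·det = 1296 - 1228 = 68.
Step 3 — eigenvalues:
  λ = (trace ± √Δ)/2 = (36 ± 8.2462)/2,
  λ_1 = 22.1231,  λ_2 = 13.8769.

Step 4 — unit eigenvector for λ_1: solve (Sigma - λ_1 I)v = 0. First row:
  (19 - 22.1231)·v_x + (-4)·v_y = 0, i.e. (-3.1231)·v_x + (-4)·v_y = 0,
  so v ∝ (b, λ_1 - a) = (-4, 3.1231); multiply by -1 so the first entry is positive: u = (4, -3.1231).
  ||u|| = √((4)² + (-3.1231)²) = √(25.7538) ≈ 5.0748,
  v_1 = u/||u|| ≈ (0.7882, -0.6154) (||v_1|| = 1).

λ_1 = 22.1231,  λ_2 = 13.8769;  v_1 ≈ (0.7882, -0.6154)


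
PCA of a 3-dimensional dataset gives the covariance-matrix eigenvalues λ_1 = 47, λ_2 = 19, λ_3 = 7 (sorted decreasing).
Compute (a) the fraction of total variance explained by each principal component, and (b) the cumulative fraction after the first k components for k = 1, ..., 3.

Step 1 — total variance = trace(Sigma) = Σ λ_i = 47 + 19 + 7 = 73.

Step 2 — fraction explained by component i = λ_i / Σ λ:
  PC1: 47/73 = 0.6438
  PC2: 19/73 = 0.2603
  PC3: 7/73 = 0.0959

Step 3 — cumulative fraction after k components = (λ_1 + ... + λ_k) / Σ λ:
  k = 1: 47/73 = 0.6438
  k = 2: (47 + 19)/73 = 66/73 = 0.9041
  k = 3: (47 + 19 + 7)/73 = 73/73 = 1

Summary (fraction, with percent):

explained: PC1 0.6438 (64.38%), PC2 0.2603 (26.03%), PC3 0.0959 (9.59%);  cumulative: 0.6438, 0.9041, 1


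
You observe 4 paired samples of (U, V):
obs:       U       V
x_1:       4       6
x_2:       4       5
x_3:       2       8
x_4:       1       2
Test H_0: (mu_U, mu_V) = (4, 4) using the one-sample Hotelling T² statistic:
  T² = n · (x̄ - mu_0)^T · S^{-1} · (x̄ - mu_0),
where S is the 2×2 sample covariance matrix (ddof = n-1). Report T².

Step 1 — sample mean vector:
  mean(U) = (4 + 4 + 2 + 1) / 4 = 11/4 = 2.75
  mean(V) = (6 + 5 + 8 + 2) / 4 = 21/4 = 5.25
  x̄ = (2.75, 5.25),  deviation x̄ - mu_0 = (2.75, 5.25) - (4, 4) = (-1.25, 1.25).

Step 2 — sample covariance matrix, S[i,j] = (1/(n-1)) · Σ_k (x_{k,i} - mean_i) · (x_{k,j} - mean_j), divisor n-1 = 3:
  S[U,U] = ((1.25)·(1.25) + (1.25)·(1.25) + (-0.75)·(-0.75) + (-1.75)·(-1.75)) / 3 = 6.75/3 = 2.25
  S[U,V] = ((1.25)·(0.75) + (1.25)·(-0.25) + (-0.75)·(2.75) + (-1.75)·(-3.25)) / 3 = 4.25/3 = 1.4167
  S[V,V] = ((0.75)·(0.75) + (-0.25)·(-0.25) + (2.75)·(2.75) + (-3.25)·(-3.25)) / 3 = 18.75/3 = 6.25
  S = [[2.25, 1.4167],
 [1.4167, 6.25]].

Step 3 — invert S. det(S) = 2.25·6.25 - (1.4167)² = 12.0556.
  S^{-1} = (1/det) · [[d, -b], [-b, a]] = [[0.5184, -0.1175],
 [-0.1175, 0.1866]].

Step 4 — quadratic form (x̄ - mu_0)^T · S^{-1} · (x̄ - mu_0):
  S^{-1} · (x̄ - mu_0) = (-0.7949, 0.3802),
  (x̄ - mu_0)^T · [...] = (-1.25)·(-0.7949) + (1.25)·(0.3802) = 1.4689.

Step 5 — scale by n: T² = 4 · 1.4689 = 5.8756.

T² ≈ 5.8756


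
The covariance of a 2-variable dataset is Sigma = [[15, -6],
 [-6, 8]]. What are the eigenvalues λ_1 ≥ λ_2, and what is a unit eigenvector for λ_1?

Step 1 — characteristic polynomial of 2×2 Sigma:
  det(Sigma - λI) = λ² - trace · λ + det = 0.
  trace = 15 + 8 = 23, det = 15·8 - (-6)² = 84.
Step 2 — discriminant:
  Δ = trace² - 4·det = 529 - 336 = 193.
Step 3 — eigenvalues:
  λ = (trace ± √Δ)/2 = (23 ± 13.8924)/2,
  λ_1 = 18.4462,  λ_2 = 4.5538.

Step 4 — unit eigenvector for λ_1: solve (Sigma - λ_1 I)v = 0. First row:
  (15 - 18.4462)·v_x + (-6)·v_y = 0, i.e. (-3.4462)·v_x + (-6)·v_y = 0,
  so v ∝ (b, λ_1 - a) = (-6, 3.4462); multiply by -1 so the first entry is positive: u = (6, -3.4462).
  ||u|| = √((6)² + (-3.4462)²) = √(47.8764) ≈ 6.9193,
  v_1 = u/||u|| ≈ (0.8671, -0.4981) (||v_1|| = 1).

λ_1 = 18.4462,  λ_2 = 4.5538;  v_1 ≈ (0.8671, -0.4981)


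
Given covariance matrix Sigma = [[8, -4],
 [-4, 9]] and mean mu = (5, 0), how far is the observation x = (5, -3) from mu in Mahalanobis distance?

Step 1 — centre the observation: (x - mu) = (0, -3).

Step 2 — invert Sigma. det(Sigma) = 8·9 - (-4)² = 56.
  Sigma^{-1} = (1/det) · [[d, -b], [-b, a]] = [[0.1607, 0.0714],
 [0.0714, 0.1429]].

Step 3 — form the quadratic (x - mu)^T · Sigma^{-1} · (x - mu):
  Sigma^{-1} · (x - mu) = (-0.2143, -0.4286).
  (x - mu)^T · [Sigma^{-1} · (x - mu)] = (0)·(-0.2143) + (-3)·(-0.4286) = 1.2857.

Step 4 — take square root: d = √(1.2857) ≈ 1.1339.

d(x, mu) = √(1.2857) ≈ 1.1339


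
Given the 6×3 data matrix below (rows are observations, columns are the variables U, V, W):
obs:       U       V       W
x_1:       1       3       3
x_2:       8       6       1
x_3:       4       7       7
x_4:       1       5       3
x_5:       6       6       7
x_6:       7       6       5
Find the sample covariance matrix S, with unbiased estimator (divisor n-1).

Step 1 — column means:
  mean(U) = (1 + 8 + 4 + 1 + 6 + 7) / 6 = 27/6 = 4.5
  mean(V) = (3 + 6 + 7 + 5 + 6 + 6) / 6 = 33/6 = 5.5
  mean(W) = (3 + 1 + 7 + 3 + 7 + 5) / 6 = 26/6 = 4.3333

Step 2 — sample covariance S[i,j] = (1/(n-1)) · Σ_k (x_{k,i} - mean_i) · (x_{k,j} - mean_j), with n-1 = 5.
  S[U,U] = ((-3.5)·(-3.5) + (3.5)·(3.5) + (-0.5)·(-0.5) + (-3.5)·(-3.5) + (1.5)·(1.5) + (2.5)·(2.5)) / 5 = 45.5/5 = 9.1
  S[U,V] = ((-3.5)·(-2.5) + (3.5)·(0.5) + (-0.5)·(1.5) + (-3.5)·(-0.5) + (1.5)·(0.5) + (2.5)·(0.5)) / 5 = 13.5/5 = 2.7
  S[U,W] = ((-3.5)·(-1.3333) + (3.5)·(-3.3333) + (-0.5)·(2.6667) + (-3.5)·(-1.3333) + (1.5)·(2.6667) + (2.5)·(0.6667)) / 5 = 2/5 = 0.4
  S[V,V] = ((-2.5)·(-2.5) + (0.5)·(0.5) + (1.5)·(1.5) + (-0.5)·(-0.5) + (0.5)·(0.5) + (0.5)·(0.5)) / 5 = 9.5/5 = 1.9
  S[V,W] = ((-2.5)·(-1.3333) + (0.5)·(-3.3333) + (1.5)·(2.6667) + (-0.5)·(-1.3333) + (0.5)·(2.6667) + (0.5)·(0.6667)) / 5 = 8/5 = 1.6
  S[W,W] = ((-1.3333)·(-1.3333) + (-3.3333)·(-3.3333) + (2.6667)·(2.6667) + (-1.3333)·(-1.3333) + (2.6667)·(2.6667) + (0.6667)·(0.6667)) / 5 = 29.3333/5 = 5.8667

S is symmetric (S[j,i] = S[i,j]). Assembling:

S = [[9.1, 2.7, 0.4],
 [2.7, 1.9, 1.6],
 [0.4, 1.6, 5.8667]]


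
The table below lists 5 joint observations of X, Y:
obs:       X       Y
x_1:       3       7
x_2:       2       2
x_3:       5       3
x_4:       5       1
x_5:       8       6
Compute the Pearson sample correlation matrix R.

Step 1 — column means:
  mean(X) = (3 + 2 + 5 + 5 + 8) / 5 = 23/5 = 4.6
  mean(Y) = (7 + 2 + 3 + 1 + 6) / 5 = 19/5 = 3.8

Step 2 — sample variances and covariances s[i,j] = (1/(n-1)) · Σ_k (x_{k,i} - mean_i) · (x_{k,j} - mean_j), with n-1 = 4:
  s[X,X] = ((-1.6)·(-1.6) + (-2.6)·(-2.6) + (0.4)·(0.4) + (0.4)·(0.4) + (3.4)·(3.4)) / 4 = 21.2/4 = 5.3
  s[X,Y] = ((-1.6)·(3.2) + (-2.6)·(-1.8) + (0.4)·(-0.8) + (0.4)·(-2.8) + (3.4)·(2.2)) / 4 = 5.6/4 = 1.4
  s[Y,Y] = ((3.2)·(3.2) + (-1.8)·(-1.8) + (-0.8)·(-0.8) + (-2.8)·(-2.8) + (2.2)·(2.2)) / 4 = 26.8/4 = 6.7
  Sample standard deviations s_i = √(s[i,i]):
  s(X) = √(5.3) = 2.3022
  s(Y) = √(6.7) = 2.5884

Step 3 — r_{ij} = s_{ij} / (s_i · s_j):
  r[X,X] = 1 (diagonal).
  r[X,Y] = 1.4 / (2.3022 · 2.5884) = 1.4 / 5.959 = 0.2349
  r[Y,Y] = 1 (diagonal).

R is symmetric with unit diagonal. Assembling:

R = [[1, 0.2349],
 [0.2349, 1]]


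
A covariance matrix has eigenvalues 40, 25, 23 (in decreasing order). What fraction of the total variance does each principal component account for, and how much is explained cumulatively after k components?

Step 1 — total variance = trace(Sigma) = Σ λ_i = 40 + 25 + 23 = 88.

Step 2 — fraction explained by component i = λ_i / Σ λ:
  PC1: 40/88 = 0.4545
  PC2: 25/88 = 0.2841
  PC3: 23/88 = 0.2614

Step 3 — cumulative fraction after k components = (λ_1 + ... + λ_k) / Σ λ:
  k = 1: 40/88 = 0.4545
  k = 2: (40 + 25)/88 = 65/88 = 0.7386
  k = 3: (40 + 25 + 23)/88 = 88/88 = 1

Summary (fraction, with percent):

explained: PC1 0.4545 (45.45%), PC2 0.2841 (28.41%), PC3 0.2614 (26.14%);  cumulative: 0.4545, 0.7386, 1


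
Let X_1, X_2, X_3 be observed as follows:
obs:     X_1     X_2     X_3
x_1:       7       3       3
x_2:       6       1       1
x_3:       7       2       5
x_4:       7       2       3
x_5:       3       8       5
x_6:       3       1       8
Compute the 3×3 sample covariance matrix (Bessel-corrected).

Step 1 — column means:
  mean(X_1) = (7 + 6 + 7 + 7 + 3 + 3) / 6 = 33/6 = 5.5
  mean(X_2) = (3 + 1 + 2 + 2 + 8 + 1) / 6 = 17/6 = 2.8333
  mean(X_3) = (3 + 1 + 5 + 3 + 5 + 8) / 6 = 25/6 = 4.1667

Step 2 — sample covariance S[i,j] = (1/(n-1)) · Σ_k (x_{k,i} - mean_i) · (x_{k,j} - mean_j), with n-1 = 5.
  S[X_1,X_1] = ((1.5)·(1.5) + (0.5)·(0.5) + (1.5)·(1.5) + (1.5)·(1.5) + (-2.5)·(-2.5) + (-2.5)·(-2.5)) / 5 = 19.5/5 = 3.9
  S[X_1,X_2] = ((1.5)·(0.1667) + (0.5)·(-1.8333) + (1.5)·(-0.8333) + (1.5)·(-0.8333) + (-2.5)·(5.1667) + (-2.5)·(-1.8333)) / 5 = -11.5/5 = -2.3
  S[X_1,X_3] = ((1.5)·(-1.1667) + (0.5)·(-3.1667) + (1.5)·(0.8333) + (1.5)·(-1.1667) + (-2.5)·(0.8333) + (-2.5)·(3.8333)) / 5 = -15.5/5 = -3.1
  S[X_2,X_2] = ((0.1667)·(0.1667) + (-1.8333)·(-1.8333) + (-0.8333)·(-0.8333) + (-0.8333)·(-0.8333) + (5.1667)·(5.1667) + (-1.8333)·(-1.8333)) / 5 = 34.8333/5 = 6.9667
  S[X_2,X_3] = ((0.1667)·(-1.1667) + (-1.8333)·(-3.1667) + (-0.8333)·(0.8333) + (-0.8333)·(-1.1667) + (5.1667)·(0.8333) + (-1.8333)·(3.8333)) / 5 = 3.1667/5 = 0.6333
  S[X_3,X_3] = ((-1.1667)·(-1.1667) + (-3.1667)·(-3.1667) + (0.8333)·(0.8333) + (-1.1667)·(-1.1667) + (0.8333)·(0.8333) + (3.8333)·(3.8333)) / 5 = 28.8333/5 = 5.7667

S is symmetric (S[j,i] = S[i,j]). Assembling:

S = [[3.9, -2.3, -3.1],
 [-2.3, 6.9667, 0.6333],
 [-3.1, 0.6333, 5.7667]]


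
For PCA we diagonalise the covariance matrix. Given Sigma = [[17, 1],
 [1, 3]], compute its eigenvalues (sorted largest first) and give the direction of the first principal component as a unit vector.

Step 1 — characteristic polynomial of 2×2 Sigma:
  det(Sigma - λI) = λ² - trace · λ + det = 0.
  trace = 17 + 3 = 20, det = 17·3 - (1)² = 50.
Step 2 — discriminant:
  Δ = trace² - 4·det = 400 - 200 = 200.
Step 3 — eigenvalues:
  λ = (trace ± √Δ)/2 = (20 ± 14.1421)/2,
  λ_1 = 17.0711,  λ_2 = 2.9289.

Step 4 — unit eigenvector for λ_1: solve (Sigma - λ_1 I)v = 0. First row:
  (17 - 17.0711)·v_x + (1)·v_y = 0, i.e. (-0.0711)·v_x + (1)·v_y = 0,
  so v ∝ (b, λ_1 - a) = (1, 0.0711) = u.
  ||u|| = √((1)² + (0.0711)²) = √(1.0051) ≈ 1.0025,
  v_1 = u/||u|| ≈ (0.9975, 0.0709) (||v_1|| = 1).

λ_1 = 17.0711,  λ_2 = 2.9289;  v_1 ≈ (0.9975, 0.0709)


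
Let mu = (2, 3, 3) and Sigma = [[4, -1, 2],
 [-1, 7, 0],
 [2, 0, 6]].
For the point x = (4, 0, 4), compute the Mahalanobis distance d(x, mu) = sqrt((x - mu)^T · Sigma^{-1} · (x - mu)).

Step 1 — centre the observation: (x - mu) = (2, -3, 1).

Step 2 — invert Sigma (cofactor / det for 3×3, or solve directly):
  Sigma^{-1} = [[0.3134, 0.0448, -0.1045],
 [0.0448, 0.1493, -0.0149],
 [-0.1045, -0.0149, 0.2015]].

Step 3 — form the quadratic (x - mu)^T · Sigma^{-1} · (x - mu):
  Sigma^{-1} · (x - mu) = (0.3881, -0.3731, 0.0373).
  (x - mu)^T · [Sigma^{-1} · (x - mu)] = (2)·(0.3881) + (-3)·(-0.3731) + (1)·(0.0373) = 1.9328.

Step 4 — take square root: d = √(1.9328) ≈ 1.3903.

d(x, mu) = √(1.9328) ≈ 1.3903


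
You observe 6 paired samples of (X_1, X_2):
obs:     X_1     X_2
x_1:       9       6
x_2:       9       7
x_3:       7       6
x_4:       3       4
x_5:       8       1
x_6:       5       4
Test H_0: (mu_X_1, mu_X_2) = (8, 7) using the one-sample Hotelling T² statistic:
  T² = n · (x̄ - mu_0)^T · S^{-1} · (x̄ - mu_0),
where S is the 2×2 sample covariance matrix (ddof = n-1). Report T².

Step 1 — sample mean vector:
  mean(X_1) = (9 + 9 + 7 + 3 + 8 + 5) / 6 = 41/6 = 6.8333
  mean(X_2) = (6 + 7 + 6 + 4 + 1 + 4) / 6 = 28/6 = 4.6667
  x̄ = (6.8333, 4.6667),  deviation x̄ - mu_0 = (6.8333, 4.6667) - (8, 7) = (-1.1667, -2.3333).

Step 2 — sample covariance matrix, S[i,j] = (1/(n-1)) · Σ_k (x_{k,i} - mean_i) · (x_{k,j} - mean_j), divisor n-1 = 5:
  S[X_1,X_1] = ((2.1667)·(2.1667) + (2.1667)·(2.1667) + (0.1667)·(0.1667) + (-3.8333)·(-3.8333) + (1.1667)·(1.1667) + (-1.8333)·(-1.8333)) / 5 = 28.8333/5 = 5.7667
  S[X_1,X_2] = ((2.1667)·(1.3333) + (2.1667)·(2.3333) + (0.1667)·(1.3333) + (-3.8333)·(-0.6667) + (1.1667)·(-3.6667) + (-1.8333)·(-0.6667)) / 5 = 7.6667/5 = 1.5333
  S[X_2,X_2] = ((1.3333)·(1.3333) + (2.3333)·(2.3333) + (1.3333)·(1.3333) + (-0.6667)·(-0.6667) + (-3.6667)·(-3.6667) + (-0.6667)·(-0.6667)) / 5 = 23.3333/5 = 4.6667
  S = [[5.7667, 1.5333],
 [1.5333, 4.6667]].

Step 3 — invert S. det(S) = 5.7667·4.6667 - (1.5333)² = 24.56.
  S^{-1} = (1/det) · [[d, -b], [-b, a]] = [[0.19, -0.0624],
 [-0.0624, 0.2348]].

Step 4 — quadratic form (x̄ - mu_0)^T · S^{-1} · (x̄ - mu_0):
  S^{-1} · (x̄ - mu_0) = (-0.076, -0.475),
  (x̄ - mu_0)^T · [...] = (-1.1667)·(-0.076) + (-2.3333)·(-0.475) = 1.1971.

Step 5 — scale by n: T² = 6 · 1.1971 = 7.1824.

T² ≈ 7.1824


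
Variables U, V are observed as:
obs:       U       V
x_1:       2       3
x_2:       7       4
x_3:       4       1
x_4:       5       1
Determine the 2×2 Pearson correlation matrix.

Step 1 — column means:
  mean(U) = (2 + 7 + 4 + 5) / 4 = 18/4 = 4.5
  mean(V) = (3 + 4 + 1 + 1) / 4 = 9/4 = 2.25

Step 2 — sample variances and covariances s[i,j] = (1/(n-1)) · Σ_k (x_{k,i} - mean_i) · (x_{k,j} - mean_j), with n-1 = 3:
  s[U,U] = ((-2.5)·(-2.5) + (2.5)·(2.5) + (-0.5)·(-0.5) + (0.5)·(0.5)) / 3 = 13/3 = 4.3333
  s[U,V] = ((-2.5)·(0.75) + (2.5)·(1.75) + (-0.5)·(-1.25) + (0.5)·(-1.25)) / 3 = 2.5/3 = 0.8333
  s[V,V] = ((0.75)·(0.75) + (1.75)·(1.75) + (-1.25)·(-1.25) + (-1.25)·(-1.25)) / 3 = 6.75/3 = 2.25
  Sample standard deviations s_i = √(s[i,i]):
  s(U) = √(4.3333) = 2.0817
  s(V) = √(2.25) = 1.5

Step 3 — r_{ij} = s_{ij} / (s_i · s_j):
  r[U,U] = 1 (diagonal).
  r[U,V] = 0.8333 / (2.0817 · 1.5) = 0.8333 / 3.1225 = 0.2669
  r[V,V] = 1 (diagonal).

R is symmetric with unit diagonal. Assembling:

R = [[1, 0.2669],
 [0.2669, 1]]


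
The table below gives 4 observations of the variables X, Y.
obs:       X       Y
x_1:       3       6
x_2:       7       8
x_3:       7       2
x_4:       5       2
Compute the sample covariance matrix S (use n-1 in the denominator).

Step 1 — column means:
  mean(X) = (3 + 7 + 7 + 5) / 4 = 22/4 = 5.5
  mean(Y) = (6 + 8 + 2 + 2) / 4 = 18/4 = 4.5

Step 2 — sample covariance S[i,j] = (1/(n-1)) · Σ_k (x_{k,i} - mean_i) · (x_{k,j} - mean_j), with n-1 = 3.
  S[X,X] = ((-2.5)·(-2.5) + (1.5)·(1.5) + (1.5)·(1.5) + (-0.5)·(-0.5)) / 3 = 11/3 = 3.6667
  S[X,Y] = ((-2.5)·(1.5) + (1.5)·(3.5) + (1.5)·(-2.5) + (-0.5)·(-2.5)) / 3 = -1/3 = -0.3333
  S[Y,Y] = ((1.5)·(1.5) + (3.5)·(3.5) + (-2.5)·(-2.5) + (-2.5)·(-2.5)) / 3 = 27/3 = 9

S is symmetric (S[j,i] = S[i,j]). Assembling:

S = [[3.6667, -0.3333],
 [-0.3333, 9]]


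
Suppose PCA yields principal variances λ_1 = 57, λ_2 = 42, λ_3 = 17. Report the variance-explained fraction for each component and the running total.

Step 1 — total variance = trace(Sigma) = Σ λ_i = 57 + 42 + 17 = 116.

Step 2 — fraction explained by component i = λ_i / Σ λ:
  PC1: 57/116 = 0.4914
  PC2: 42/116 = 0.3621
  PC3: 17/116 = 0.1466

Step 3 — cumulative fraction after k components = (λ_1 + ... + λ_k) / Σ λ:
  k = 1: 57/116 = 0.4914
  k = 2: (57 + 42)/116 = 99/116 = 0.8534
  k = 3: (57 + 42 + 17)/116 = 116/116 = 1

Summary (fraction, with percent):

explained: PC1 0.4914 (49.14%), PC2 0.3621 (36.21%), PC3 0.1466 (14.66%);  cumulative: 0.4914, 0.8534, 1


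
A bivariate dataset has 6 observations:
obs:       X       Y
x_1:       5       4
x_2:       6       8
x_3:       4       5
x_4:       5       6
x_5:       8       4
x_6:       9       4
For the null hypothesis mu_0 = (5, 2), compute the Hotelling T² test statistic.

Step 1 — sample mean vector:
  mean(X) = (5 + 6 + 4 + 5 + 8 + 9) / 6 = 37/6 = 6.1667
  mean(Y) = (4 + 8 + 5 + 6 + 4 + 4) / 6 = 31/6 = 5.1667
  x̄ = (6.1667, 5.1667),  deviation x̄ - mu_0 = (6.1667, 5.1667) - (5, 2) = (1.1667, 3.1667).

Step 2 — sample covariance matrix, S[i,j] = (1/(n-1)) · Σ_k (x_{k,i} - mean_i) · (x_{k,j} - mean_j), divisor n-1 = 5:
  S[X,X] = ((-1.1667)·(-1.1667) + (-0.1667)·(-0.1667) + (-2.1667)·(-2.1667) + (-1.1667)·(-1.1667) + (1.8333)·(1.8333) + (2.8333)·(2.8333)) / 5 = 18.8333/5 = 3.7667
  S[X,Y] = ((-1.1667)·(-1.1667) + (-0.1667)·(2.8333) + (-2.1667)·(-0.1667) + (-1.1667)·(0.8333) + (1.8333)·(-1.1667) + (2.8333)·(-1.1667)) / 5 = -5.1667/5 = -1.0333
  S[Y,Y] = ((-1.1667)·(-1.1667) + (2.8333)·(2.8333) + (-0.1667)·(-0.1667) + (0.8333)·(0.8333) + (-1.1667)·(-1.1667) + (-1.1667)·(-1.1667)) / 5 = 12.8333/5 = 2.5667
  S = [[3.7667, -1.0333],
 [-1.0333, 2.5667]].

Step 3 — invert S. det(S) = 3.7667·2.5667 - (-1.0333)² = 8.6.
  S^{-1} = (1/det) · [[d, -b], [-b, a]] = [[0.2984, 0.1202],
 [0.1202, 0.438]].

Step 4 — quadratic form (x̄ - mu_0)^T · S^{-1} · (x̄ - mu_0):
  S^{-1} · (x̄ - mu_0) = (0.7287, 1.5271),
  (x̄ - mu_0)^T · [...] = (1.1667)·(0.7287) + (3.1667)·(1.5271) = 5.686.

Step 5 — scale by n: T² = 6 · 5.686 = 34.1163.

T² ≈ 34.1163


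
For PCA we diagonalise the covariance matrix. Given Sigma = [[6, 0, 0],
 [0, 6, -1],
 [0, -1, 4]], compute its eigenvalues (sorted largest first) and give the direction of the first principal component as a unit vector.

Step 1 — characteristic polynomial p(λ) = det(λI - Sigma) = λ³ - tr·λ² + c_1·λ - det, where tr = trace, c_1 = sum of the principal 2×2 minors, det = det(Sigma):
  tr = 6 + 6 + 4 = 16,
  c_1 = (6·6 - (0)²) + (6·4 - (0)²) + (6·4 - (-1)²) = 36 + 24 + 23 = 83,
  det = 6·(6·4 - (-1)²) - (0)·((0)·4 - (-1)·(0)) + (0)·((0)·(-1) - 6·(0)) = 6·(23) - (0)·(0) + (0)·(0) = 138.
  So p(λ) = λ³ - 16λ² + 83λ - 138.
Step 2 — look for an integer root (rational root theorem: any rational root is an integer divisor of 138). Testing λ = 6:
  p(6) = 216 - 576 + 498 - 138 = 0  ✓
  Dividing out (λ - 6): p(λ) = (λ - 6)(λ² - 10λ + 23).
Step 3 — remaining eigenvalues from the quadratic λ² - 10λ + 23 = 0:
  Δ = 10² - 4·23 = 100 - 92 = 8,  λ = (10 ± √8)/2 = (10 ± 2.8284)/2 ≈ 6.4142 or 3.5858.
  Sorted: λ_1 = 6.4142,  λ_2 = 6,  λ_3 = 3.5858  (check: sum = 16 = tr ✓).

Step 4 — unit eigenvector for λ_1 ≈ 6.4142: v spans the null space of (Sigma - λ_1 I), whose rows are
  r_1 = (-0.4142, 0, 0),  r_2 = (0, -0.4142, -1),  r_3 = (0, -1, -2.4142).
  v is orthogonal to every row, so take v ∝ r_1 × r_2 = ((0)·(-1) - (0)·(-0.4142), (0)·(0) - (-0.4142)·(-1), (-0.4142)·(-0.4142) - (0)·(0)) ≈ (0, -0.4142, 0.1716).
  Rescale (multiply by -1 so the first nonzero entry is positive): u = (0, 0.4142, -0.1716).
  ||u|| = √((0)² + (0.4142)² + (-0.1716)²) = √(0.201) ≈ 0.4483,  v_1 = u/||u|| ≈ (0, 0.9239, -0.3827) (||v_1|| = 1).

λ_1 = 6.4142,  λ_2 = 6,  λ_3 = 3.5858;  v_1 ≈ (0, 0.9239, -0.3827)


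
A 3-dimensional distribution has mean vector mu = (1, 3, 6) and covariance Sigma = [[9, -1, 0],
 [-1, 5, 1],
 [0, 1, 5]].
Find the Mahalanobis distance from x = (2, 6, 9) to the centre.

Step 1 — centre the observation: (x - mu) = (1, 3, 3).

Step 2 — invert Sigma (cofactor / det for 3×3, or solve directly):
  Sigma^{-1} = [[0.1137, 0.0237, -0.0047],
 [0.0237, 0.2133, -0.0427],
 [-0.0047, -0.0427, 0.2085]].

Step 3 — form the quadratic (x - mu)^T · Sigma^{-1} · (x - mu):
  Sigma^{-1} · (x - mu) = (0.1706, 0.5355, 0.4929).
  (x - mu)^T · [Sigma^{-1} · (x - mu)] = (1)·(0.1706) + (3)·(0.5355) + (3)·(0.4929) = 3.2559.

Step 4 — take square root: d = √(3.2559) ≈ 1.8044.

d(x, mu) = √(3.2559) ≈ 1.8044


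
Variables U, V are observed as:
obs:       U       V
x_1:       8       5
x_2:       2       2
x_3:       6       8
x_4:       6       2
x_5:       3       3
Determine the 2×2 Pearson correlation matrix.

Step 1 — column means:
  mean(U) = (8 + 2 + 6 + 6 + 3) / 5 = 25/5 = 5
  mean(V) = (5 + 2 + 8 + 2 + 3) / 5 = 20/5 = 4

Step 2 — sample variances and covariances s[i,j] = (1/(n-1)) · Σ_k (x_{k,i} - mean_i) · (x_{k,j} - mean_j), with n-1 = 4:
  s[U,U] = ((3)·(3) + (-3)·(-3) + (1)·(1) + (1)·(1) + (-2)·(-2)) / 4 = 24/4 = 6
  s[U,V] = ((3)·(1) + (-3)·(-2) + (1)·(4) + (1)·(-2) + (-2)·(-1)) / 4 = 13/4 = 3.25
  s[V,V] = ((1)·(1) + (-2)·(-2) + (4)·(4) + (-2)·(-2) + (-1)·(-1)) / 4 = 26/4 = 6.5
  Sample standard deviations s_i = √(s[i,i]):
  s(U) = √(6) = 2.4495
  s(V) = √(6.5) = 2.5495

Step 3 — r_{ij} = s_{ij} / (s_i · s_j):
  r[U,U] = 1 (diagonal).
  r[U,V] = 3.25 / (2.4495 · 2.5495) = 3.25 / 6.245 = 0.5204
  r[V,V] = 1 (diagonal).

R is symmetric with unit diagonal. Assembling:

R = [[1, 0.5204],
 [0.5204, 1]]


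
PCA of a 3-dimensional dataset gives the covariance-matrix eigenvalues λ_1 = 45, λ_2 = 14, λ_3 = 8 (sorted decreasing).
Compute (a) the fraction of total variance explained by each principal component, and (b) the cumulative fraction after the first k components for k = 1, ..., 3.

Step 1 — total variance = trace(Sigma) = Σ λ_i = 45 + 14 + 8 = 67.

Step 2 — fraction explained by component i = λ_i / Σ λ:
  PC1: 45/67 = 0.6716
  PC2: 14/67 = 0.209
  PC3: 8/67 = 0.1194

Step 3 — cumulative fraction after k components = (λ_1 + ... + λ_k) / Σ λ:
  k = 1: 45/67 = 0.6716
  k = 2: (45 + 14)/67 = 59/67 = 0.8806
  k = 3: (45 + 14 + 8)/67 = 67/67 = 1

Summary (fraction, with percent):

explained: PC1 0.6716 (67.16%), PC2 0.209 (20.9%), PC3 0.1194 (11.94%);  cumulative: 0.6716, 0.8806, 1


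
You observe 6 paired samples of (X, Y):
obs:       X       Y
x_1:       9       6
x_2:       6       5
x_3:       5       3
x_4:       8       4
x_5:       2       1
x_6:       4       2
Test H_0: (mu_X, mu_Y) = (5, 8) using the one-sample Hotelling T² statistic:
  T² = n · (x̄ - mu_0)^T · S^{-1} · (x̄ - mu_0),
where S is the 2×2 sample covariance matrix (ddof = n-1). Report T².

Step 1 — sample mean vector:
  mean(X) = (9 + 6 + 5 + 8 + 2 + 4) / 6 = 34/6 = 5.6667
  mean(Y) = (6 + 5 + 3 + 4 + 1 + 2) / 6 = 21/6 = 3.5
  x̄ = (5.6667, 3.5),  deviation x̄ - mu_0 = (5.6667, 3.5) - (5, 8) = (0.6667, -4.5).

Step 2 — sample covariance matrix, S[i,j] = (1/(n-1)) · Σ_k (x_{k,i} - mean_i) · (x_{k,j} - mean_j), divisor n-1 = 5:
  S[X,X] = ((3.3333)·(3.3333) + (0.3333)·(0.3333) + (-0.6667)·(-0.6667) + (2.3333)·(2.3333) + (-3.6667)·(-3.6667) + (-1.6667)·(-1.6667)) / 5 = 33.3333/5 = 6.6667
  S[X,Y] = ((3.3333)·(2.5) + (0.3333)·(1.5) + (-0.6667)·(-0.5) + (2.3333)·(0.5) + (-3.6667)·(-2.5) + (-1.6667)·(-1.5)) / 5 = 22/5 = 4.4
  S[Y,Y] = ((2.5)·(2.5) + (1.5)·(1.5) + (-0.5)·(-0.5) + (0.5)·(0.5) + (-2.5)·(-2.5) + (-1.5)·(-1.5)) / 5 = 17.5/5 = 3.5
  S = [[6.6667, 4.4],
 [4.4, 3.5]].

Step 3 — invert S. det(S) = 6.6667·3.5 - (4.4)² = 3.9733.
  S^{-1} = (1/det) · [[d, -b], [-b, a]] = [[0.8809, -1.1074],
 [-1.1074, 1.6779]].

Step 4 — quadratic form (x̄ - mu_0)^T · S^{-1} · (x̄ - mu_0):
  S^{-1} · (x̄ - mu_0) = (5.5705, -8.2886),
  (x̄ - mu_0)^T · [...] = (0.6667)·(5.5705) + (-4.5)·(-8.2886) = 41.0123.

Step 5 — scale by n: T² = 6 · 41.0123 = 246.0738.

T² ≈ 246.0738


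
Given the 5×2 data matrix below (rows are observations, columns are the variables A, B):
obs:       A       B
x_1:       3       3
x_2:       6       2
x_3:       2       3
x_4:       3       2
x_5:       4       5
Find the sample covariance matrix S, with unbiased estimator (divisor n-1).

Step 1 — column means:
  mean(A) = (3 + 6 + 2 + 3 + 4) / 5 = 18/5 = 3.6
  mean(B) = (3 + 2 + 3 + 2 + 5) / 5 = 15/5 = 3

Step 2 — sample covariance S[i,j] = (1/(n-1)) · Σ_k (x_{k,i} - mean_i) · (x_{k,j} - mean_j), with n-1 = 4.
  S[A,A] = ((-0.6)·(-0.6) + (2.4)·(2.4) + (-1.6)·(-1.6) + (-0.6)·(-0.6) + (0.4)·(0.4)) / 4 = 9.2/4 = 2.3
  S[A,B] = ((-0.6)·(0) + (2.4)·(-1) + (-1.6)·(0) + (-0.6)·(-1) + (0.4)·(2)) / 4 = -1/4 = -0.25
  S[B,B] = ((0)·(0) + (-1)·(-1) + (0)·(0) + (-1)·(-1) + (2)·(2)) / 4 = 6/4 = 1.5

S is symmetric (S[j,i] = S[i,j]). Assembling:

S = [[2.3, -0.25],
 [-0.25, 1.5]]


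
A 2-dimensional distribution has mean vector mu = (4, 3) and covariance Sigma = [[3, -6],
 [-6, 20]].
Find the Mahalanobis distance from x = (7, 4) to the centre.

Step 1 — centre the observation: (x - mu) = (3, 1).

Step 2 — invert Sigma. det(Sigma) = 3·20 - (-6)² = 24.
  Sigma^{-1} = (1/det) · [[d, -b], [-b, a]] = [[0.8333, 0.25],
 [0.25, 0.125]].

Step 3 — form the quadratic (x - mu)^T · Sigma^{-1} · (x - mu):
  Sigma^{-1} · (x - mu) = (2.75, 0.875).
  (x - mu)^T · [Sigma^{-1} · (x - mu)] = (3)·(2.75) + (1)·(0.875) = 9.125.

Step 4 — take square root: d = √(9.125) ≈ 3.0208.

d(x, mu) = √(9.125) ≈ 3.0208


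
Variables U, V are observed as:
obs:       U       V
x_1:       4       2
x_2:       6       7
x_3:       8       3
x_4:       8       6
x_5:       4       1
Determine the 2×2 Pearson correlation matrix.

Step 1 — column means:
  mean(U) = (4 + 6 + 8 + 8 + 4) / 5 = 30/5 = 6
  mean(V) = (2 + 7 + 3 + 6 + 1) / 5 = 19/5 = 3.8

Step 2 — sample variances and covariances s[i,j] = (1/(n-1)) · Σ_k (x_{k,i} - mean_i) · (x_{k,j} - mean_j), with n-1 = 4:
  s[U,U] = ((-2)·(-2) + (0)·(0) + (2)·(2) + (2)·(2) + (-2)·(-2)) / 4 = 16/4 = 4
  s[U,V] = ((-2)·(-1.8) + (0)·(3.2) + (2)·(-0.8) + (2)·(2.2) + (-2)·(-2.8)) / 4 = 12/4 = 3
  s[V,V] = ((-1.8)·(-1.8) + (3.2)·(3.2) + (-0.8)·(-0.8) + (2.2)·(2.2) + (-2.8)·(-2.8)) / 4 = 26.8/4 = 6.7
  Sample standard deviations s_i = √(s[i,i]):
  s(U) = √(4) = 2
  s(V) = √(6.7) = 2.5884

Step 3 — r_{ij} = s_{ij} / (s_i · s_j):
  r[U,U] = 1 (diagonal).
  r[U,V] = 3 / (2 · 2.5884) = 3 / 5.1769 = 0.5795
  r[V,V] = 1 (diagonal).

R is symmetric with unit diagonal. Assembling:

R = [[1, 0.5795],
 [0.5795, 1]]


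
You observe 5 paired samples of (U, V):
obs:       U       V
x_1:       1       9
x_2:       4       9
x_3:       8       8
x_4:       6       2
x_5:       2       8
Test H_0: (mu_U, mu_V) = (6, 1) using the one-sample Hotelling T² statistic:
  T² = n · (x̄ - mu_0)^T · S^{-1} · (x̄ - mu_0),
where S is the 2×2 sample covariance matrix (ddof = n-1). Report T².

Step 1 — sample mean vector:
  mean(U) = (1 + 4 + 8 + 6 + 2) / 5 = 21/5 = 4.2
  mean(V) = (9 + 9 + 8 + 2 + 8) / 5 = 36/5 = 7.2
  x̄ = (4.2, 7.2),  deviation x̄ - mu_0 = (4.2, 7.2) - (6, 1) = (-1.8, 6.2).

Step 2 — sample covariance matrix, S[i,j] = (1/(n-1)) · Σ_k (x_{k,i} - mean_i) · (x_{k,j} - mean_j), divisor n-1 = 4:
  S[U,U] = ((-3.2)·(-3.2) + (-0.2)·(-0.2) + (3.8)·(3.8) + (1.8)·(1.8) + (-2.2)·(-2.2)) / 4 = 32.8/4 = 8.2
  S[U,V] = ((-3.2)·(1.8) + (-0.2)·(1.8) + (3.8)·(0.8) + (1.8)·(-5.2) + (-2.2)·(0.8)) / 4 = -14.2/4 = -3.55
  S[V,V] = ((1.8)·(1.8) + (1.8)·(1.8) + (0.8)·(0.8) + (-5.2)·(-5.2) + (0.8)·(0.8)) / 4 = 34.8/4 = 8.7
  S = [[8.2, -3.55],
 [-3.55, 8.7]].

Step 3 — invert S. det(S) = 8.2·8.7 - (-3.55)² = 58.7375.
  S^{-1} = (1/det) · [[d, -b], [-b, a]] = [[0.1481, 0.0604],
 [0.0604, 0.1396]].

Step 4 — quadratic form (x̄ - mu_0)^T · S^{-1} · (x̄ - mu_0):
  S^{-1} · (x̄ - mu_0) = (0.1081, 0.7568),
  (x̄ - mu_0)^T · [...] = (-1.8)·(0.1081) + (6.2)·(0.7568) = 4.4973.

Step 5 — scale by n: T² = 5 · 4.4973 = 22.4865.

T² ≈ 22.4865


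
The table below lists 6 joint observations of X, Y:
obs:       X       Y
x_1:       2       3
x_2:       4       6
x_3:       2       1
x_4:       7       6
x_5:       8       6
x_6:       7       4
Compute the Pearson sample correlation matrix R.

Step 1 — column means:
  mean(X) = (2 + 4 + 2 + 7 + 8 + 7) / 6 = 30/6 = 5
  mean(Y) = (3 + 6 + 1 + 6 + 6 + 4) / 6 = 26/6 = 4.3333

Step 2 — sample variances and covariances s[i,j] = (1/(n-1)) · Σ_k (x_{k,i} - mean_i) · (x_{k,j} - mean_j), with n-1 = 5:
  s[X,X] = ((-3)·(-3) + (-1)·(-1) + (-3)·(-3) + (2)·(2) + (3)·(3) + (2)·(2)) / 5 = 36/5 = 7.2
  s[X,Y] = ((-3)·(-1.3333) + (-1)·(1.6667) + (-3)·(-3.3333) + (2)·(1.6667) + (3)·(1.6667) + (2)·(-0.3333)) / 5 = 20/5 = 4
  s[Y,Y] = ((-1.3333)·(-1.3333) + (1.6667)·(1.6667) + (-3.3333)·(-3.3333) + (1.6667)·(1.6667) + (1.6667)·(1.6667) + (-0.3333)·(-0.3333)) / 5 = 21.3333/5 = 4.2667
  Sample standard deviations s_i = √(s[i,i]):
  s(X) = √(7.2) = 2.6833
  s(Y) = √(4.2667) = 2.0656

Step 3 — r_{ij} = s_{ij} / (s_i · s_j):
  r[X,X] = 1 (diagonal).
  r[X,Y] = 4 / (2.6833 · 2.0656) = 4 / 5.5426 = 0.7217
  r[Y,Y] = 1 (diagonal).

R is symmetric with unit diagonal. Assembling:

R = [[1, 0.7217],
 [0.7217, 1]]
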